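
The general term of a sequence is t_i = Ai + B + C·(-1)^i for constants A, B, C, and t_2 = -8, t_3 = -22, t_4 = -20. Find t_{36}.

The three given values yield: 2A + B + C = -8; 3A + B - C = -22; 4A + B + C = -20.
Subtracting the first from the second: A - 2C = -14.
Subtracting the second from the third: A + 2C = 2.
Solving: C = 4, A = -6, then B = 0.
Therefore t_{36} = -216 + 0 + 4·1 = -212.

-212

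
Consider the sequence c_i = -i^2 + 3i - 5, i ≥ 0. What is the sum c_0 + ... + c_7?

Over i = 0..7: Σi = 28, Σi² = 140.
Total = (-1)·140 + (3)·28 + (-5)·8 = -96.

-96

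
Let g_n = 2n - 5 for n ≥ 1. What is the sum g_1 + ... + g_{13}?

Over n = 1..13: Σn = 91.
Total = (2)·91 + (-5)·13 = 117.

117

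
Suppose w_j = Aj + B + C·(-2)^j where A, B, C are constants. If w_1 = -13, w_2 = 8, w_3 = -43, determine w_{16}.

Plug in j = 1, 2, 3: A + B - 2C = -13; 2A + B + 4C = 8; 3A + B - 8C = -43.
Subtracting the first from the second: A + 6C = 21.
Subtracting the second from the third: A - 12C = -51.
Solving: C = 4, A = -3, then B = -2.
Hence w_{16} = -3·16 + (-2) + 4·65536 = 262094.

262094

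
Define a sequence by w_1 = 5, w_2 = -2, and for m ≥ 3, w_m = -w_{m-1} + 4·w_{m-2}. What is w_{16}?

Iterate the recurrence:
w_3 = 22  w_4 = -30  w_5 = 118  …  w_{13} = 190390  w_{14} = -485422  w_{15} = 1246982  w_{16} = -3188670.

-3188670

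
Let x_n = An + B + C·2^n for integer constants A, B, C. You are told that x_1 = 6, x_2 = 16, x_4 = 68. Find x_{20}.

4194340

At n = 1, 2, 4: A + B + 2C = 6; 2A + B + 4C = 16; 4A + B + 16C = 68.
Subtracting the first from the second: A + 2C = 10.
Subtracting the second from the third: 2A + 12C = 52.
Solving: C = 4, A = 2, then B = -4.
Therefore x_{20} = 40 + (-4) + 4·1048576 = 4194340.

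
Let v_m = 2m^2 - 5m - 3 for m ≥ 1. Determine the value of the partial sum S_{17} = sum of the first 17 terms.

2754

Over m = 1..17: Σm = 153, Σm² = 1785.
Total = (2)·1785 + (-5)·153 + (-3)·17 = 2754.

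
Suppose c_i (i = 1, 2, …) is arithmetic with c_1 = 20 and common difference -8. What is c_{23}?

c_i = 20 + (i - 1)·(-8).
c_{23} = 20 + 22·(-8) = -156.

-156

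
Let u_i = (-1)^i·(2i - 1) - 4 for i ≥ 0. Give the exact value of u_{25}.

(-1)^25 = -1; 2i - 1 at i=25 is 49; so u_{25} = -53.

-53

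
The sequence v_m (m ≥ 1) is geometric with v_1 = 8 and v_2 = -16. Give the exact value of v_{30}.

-4294967296

Common ratio r = -2.
v_m = 8·(-2)^(m-1).
v_{30} = 8·(-2)^29 = -4294967296.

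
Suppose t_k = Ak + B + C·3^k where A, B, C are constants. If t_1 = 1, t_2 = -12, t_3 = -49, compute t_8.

Write the equations: A + B + 3C = 1; 2A + B + 9C = -12; 3A + B + 27C = -49.
Subtracting the first from the second: A + 6C = -13.
Subtracting the second from the third: A + 18C = -37.
Solving: C = -2, A = -1, then B = 8.
Therefore t_8 = -8 + 8 + (-2)·6561 = -13122.

-13122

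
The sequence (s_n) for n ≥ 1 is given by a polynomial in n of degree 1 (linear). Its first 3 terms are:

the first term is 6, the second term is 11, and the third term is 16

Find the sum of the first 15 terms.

1st diffs: 5, 5 (constant).
So s_n = 5n + 1.
Continuing: …, 21, 26, 31, 36, …, s_{15} = 76.
Summing n = 1..15 (15 terms) gives 615.

615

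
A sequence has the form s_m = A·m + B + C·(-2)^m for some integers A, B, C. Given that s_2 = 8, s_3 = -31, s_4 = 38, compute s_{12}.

The three given values yield: 2A + B + 4C = 8; 3A + B - 8C = -31; 4A + B + 16C = 38.
Subtracting the first from the second: A - 12C = -39.
Subtracting the second from the third: A + 24C = 69.
Solving: C = 3, A = -3, then B = 2.
Hence s_{12} = -3·12 + 2 + 3·4096 = 12254.

12254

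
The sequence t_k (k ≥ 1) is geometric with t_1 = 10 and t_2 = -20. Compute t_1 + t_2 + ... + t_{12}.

-13650

Common ratio r = -2.
t_k = 10·(-2)^(k-1).
S = 10·((-2)^12 - 1)/(-2 - 1) = 10·(4096 - 1)/(-3) = -13650.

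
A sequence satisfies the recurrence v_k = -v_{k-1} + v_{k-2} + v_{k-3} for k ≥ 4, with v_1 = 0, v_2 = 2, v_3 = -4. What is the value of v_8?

14

Applying the relation repeatedly:
v_4 = 6  v_5 = -8  v_6 = 10  v_7 = -12  v_8 = 14.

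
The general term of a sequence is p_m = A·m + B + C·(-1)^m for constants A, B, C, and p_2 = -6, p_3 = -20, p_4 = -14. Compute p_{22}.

The three given values yield: 2A + B + C = -6; 3A + B - C = -20; 4A + B + C = -14.
Subtracting the first from the second: A - 2C = -14.
Subtracting the second from the third: A + 2C = 6.
Solving: C = 5, A = -4, then B = -3.
Hence p_{22} = -4·22 + (-3) + 5·1 = -86.

-86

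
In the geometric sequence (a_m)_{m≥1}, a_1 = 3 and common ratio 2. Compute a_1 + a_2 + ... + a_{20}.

a_m = 3·2^(m-1).
S = 3·(2^20 - 1)/(2 - 1) = 3·(1048576 - 1)/(1) = 3145725.

3145725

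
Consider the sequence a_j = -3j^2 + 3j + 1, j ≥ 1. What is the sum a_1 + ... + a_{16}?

Over j = 1..16: Σj = 136, Σj² = 1496.
Total = (-3)·1496 + (3)·136 + (1)·16 = -4064.

-4064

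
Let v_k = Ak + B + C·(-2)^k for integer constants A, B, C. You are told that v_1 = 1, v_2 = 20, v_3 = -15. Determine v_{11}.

Plug in k = 1, 2, 3: A + B - 2C = 1; 2A + B + 4C = 20; 3A + B - 8C = -15.
Subtracting the first from the second: A + 6C = 19.
Subtracting the second from the third: A - 12C = -35.
Solving: C = 3, A = 1, then B = 6.
So v_k = 1·k + 6 + 3·(-2)^k; at k=11 this is -6127.

-6127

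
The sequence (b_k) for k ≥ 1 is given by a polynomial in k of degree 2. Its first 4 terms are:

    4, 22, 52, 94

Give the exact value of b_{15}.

1348

1st diffs: 18, 30, 42.
2nd diffs: 12, 12 (constant).
So b_k = 6k^2 - 2.
Evaluating at k = 15 gives b_{15} = 1348.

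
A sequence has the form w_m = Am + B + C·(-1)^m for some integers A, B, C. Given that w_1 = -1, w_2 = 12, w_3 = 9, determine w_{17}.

The three given values yield: A + B - C = -1; 2A + B + C = 12; 3A + B - C = 9.
Subtracting the first from the second: A + 2C = 13.
Subtracting the second from the third: A - 2C = -3.
Solving: C = 4, A = 5, then B = -2.
So w_m = 5·m + (-2) + 4·(-1)^m; at m=17 this is 79.

79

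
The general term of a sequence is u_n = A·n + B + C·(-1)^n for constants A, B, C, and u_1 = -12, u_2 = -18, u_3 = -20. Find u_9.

Write the equations: A + B - C = -12; 2A + B + C = -18; 3A + B - C = -20.
Subtracting the first from the second: A + 2C = -6.
Subtracting the second from the third: A - 2C = -2.
Solving: C = -1, A = -4, then B = -9.
So u_n = -4·n + (-9) + (-1)·(-1)^n; at n=9 this is -44.

-44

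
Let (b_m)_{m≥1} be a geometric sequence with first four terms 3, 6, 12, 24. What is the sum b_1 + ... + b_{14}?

Common ratio r = 2.
b_m = 3·2^(m-1).
S = 3·(2^14 - 1)/(2 - 1) = 3·(16384 - 1)/(1) = 49149.

49149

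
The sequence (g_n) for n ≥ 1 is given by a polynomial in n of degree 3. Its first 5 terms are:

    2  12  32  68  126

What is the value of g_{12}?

1st diffs: 10, 20, 36, 58.
2nd diffs: 10, 16, 22.
3rd diffs: 6, 6 (constant).
Newton forward-difference form: g_n = 2 + 10·C(n-1,1) + 10·C(n-1,2) + 6·C(n-1,3).
At n = 12: n-1 = 11, so g_{12} = 2 + 110 + 550 + 990 = 1652.

1652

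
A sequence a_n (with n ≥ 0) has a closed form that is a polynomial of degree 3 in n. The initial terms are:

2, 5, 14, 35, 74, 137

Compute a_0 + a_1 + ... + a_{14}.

1st diffs: 3, 9, 21, 39, 63.
2nd diffs: 6, 12, 18, 24.
3rd diffs: 6, 6, 6 (constant).
Newton forward-difference form: a_n = 2 + 3·C(n,1) + 6·C(n,2) + 6·C(n,3).
Continuing: …, 230, 359, 530, 749, …, a_{14} = 2774.
Summing n = 0..14 (15 terms) gives 11265.

11265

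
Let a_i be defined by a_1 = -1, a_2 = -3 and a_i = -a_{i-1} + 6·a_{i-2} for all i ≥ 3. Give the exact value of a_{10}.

-4551

Step forward from the initial values:
a_3 = -3; a_4 = -15; a_5 = -3; a_6 = -87; a_7 = 69; a_8 = -591; a_9 = 1005; a_{10} = -4551.
(Characteristic roots are 2 and -3.)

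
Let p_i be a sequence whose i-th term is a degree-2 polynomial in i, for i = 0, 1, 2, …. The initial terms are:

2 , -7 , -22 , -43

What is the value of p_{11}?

-427

1st diffs: -9, -15, -21.
2nd diffs: -6, -6 (constant).
So p_i = -3i^2 - 6i + 2.
Evaluating at i = 11 gives p_{11} = -427.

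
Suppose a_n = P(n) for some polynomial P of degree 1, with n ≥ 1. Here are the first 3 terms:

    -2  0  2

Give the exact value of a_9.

1st diffs: 2, 2 (constant).
So a_n = 2n - 4.
Evaluating at n = 9 gives a_9 = 14.

14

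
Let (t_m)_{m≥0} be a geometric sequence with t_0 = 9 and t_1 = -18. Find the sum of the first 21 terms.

Common ratio r = -2.
t_m = 9·(-2)^(m-0).
S = 9·((-2)^21 - 1)/(-2 - 1) = 9·(-2097152 - 1)/(-3) = 6291459.

6291459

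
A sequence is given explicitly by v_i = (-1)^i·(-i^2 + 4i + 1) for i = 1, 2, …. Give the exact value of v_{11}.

(-1)^11 = -1; -i^2 + 4i + 1 at i=11 is -76; so v_{11} = 76.

76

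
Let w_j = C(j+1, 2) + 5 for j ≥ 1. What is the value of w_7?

C(8, 2) = 28, so w_7 = 33.

33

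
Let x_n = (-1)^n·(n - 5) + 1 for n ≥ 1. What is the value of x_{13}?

(-1)^13 = -1; n - 5 at n=13 is 8; so x_{13} = -7.

-7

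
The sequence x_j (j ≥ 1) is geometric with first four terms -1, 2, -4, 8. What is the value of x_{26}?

33554432

Common ratio r = -2.
x_j = (-1)·(-2)^(j-1).
x_{26} = (-1)·(-2)^25 = 33554432.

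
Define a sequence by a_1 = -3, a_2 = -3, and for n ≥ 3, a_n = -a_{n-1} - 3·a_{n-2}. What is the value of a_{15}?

Step forward from the initial values:
a_3 = 12;  a_4 = -3;  a_5 = -33;  …;  a_{12} = -1038;  a_{13} = 2757;  a_{14} = 357;  a_{15} = -8628.

-8628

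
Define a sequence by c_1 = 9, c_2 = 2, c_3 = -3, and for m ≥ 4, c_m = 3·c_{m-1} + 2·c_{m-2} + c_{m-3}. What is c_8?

Applying the relation repeatedly:
c_4 = 4; c_5 = 8; c_6 = 29; c_7 = 107; c_8 = 387.

387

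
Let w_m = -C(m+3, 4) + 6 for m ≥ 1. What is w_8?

-324

C(11, 4) = 330, so w_8 = -324.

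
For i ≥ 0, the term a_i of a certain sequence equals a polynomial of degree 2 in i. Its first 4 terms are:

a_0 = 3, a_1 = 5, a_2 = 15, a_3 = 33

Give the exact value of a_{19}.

1409

1st diffs: 2, 10, 18.
2nd diffs: 8, 8 (constant).
Newton forward-difference form: a_i = 3 + 2·C(i,1) + 8·C(i,2).
At i = 19: i = 19, so a_{19} = 3 + 38 + 1368 = 1409.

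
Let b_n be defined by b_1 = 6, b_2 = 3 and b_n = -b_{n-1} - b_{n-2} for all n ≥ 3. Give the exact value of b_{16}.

6

Iterate the recurrence:
b_3 = -9  b_4 = 6  b_5 = 3  …  b_{13} = 6  b_{14} = 3  b_{15} = -9  b_{16} = 6.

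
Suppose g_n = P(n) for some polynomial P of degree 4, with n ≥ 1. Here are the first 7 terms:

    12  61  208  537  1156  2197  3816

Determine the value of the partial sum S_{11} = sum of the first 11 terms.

1st diffs: 49, 147, 329, 619, 1041, 1619.
2nd diffs: 98, 182, 290, 422, 578.
3rd diffs: 84, 108, 132, 156.
4th diffs: 24, 24, 24 (constant).
So g_n = n^4 + 4n^3 + 6n + 1.
Continuing: 6193, 9532, 14061, 20032.
Summing n = 1..11 (11 terms) gives 57805.

57805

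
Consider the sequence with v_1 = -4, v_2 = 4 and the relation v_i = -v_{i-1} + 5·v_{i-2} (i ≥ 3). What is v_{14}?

1518244

Step forward from the initial values:
v_3 = -24  v_4 = 44  v_5 = -164  …  v_{11} = -70484  v_{12} = 194304  v_{13} = -546724  v_{14} = 1518244.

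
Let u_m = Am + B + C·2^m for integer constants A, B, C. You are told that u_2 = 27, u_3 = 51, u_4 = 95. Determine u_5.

Plug in m = 2, 3, 4: 2A + B + 4C = 27; 3A + B + 8C = 51; 4A + B + 16C = 95.
Subtracting the first from the second: A + 4C = 24.
Subtracting the second from the third: A + 8C = 44.
Solving: C = 5, A = 4, then B = -1.
Therefore u_5 = 20 + (-1) + 5·32 = 179.

179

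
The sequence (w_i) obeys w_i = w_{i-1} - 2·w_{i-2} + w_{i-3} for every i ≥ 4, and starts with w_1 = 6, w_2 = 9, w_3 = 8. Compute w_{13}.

-79

Compute successive terms:
w_4 = -4, w_5 = -11, w_6 = 5, w_7 = 23, w_8 = 2, w_9 = -39, w_{10} = -20, w_{11} = 60, w_{12} = 61, w_{13} = -79.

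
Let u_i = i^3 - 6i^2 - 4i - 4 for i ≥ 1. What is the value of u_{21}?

6527

u_{21} = 1·21^3 - 6·21^2 - 4·21 - 4 = 6527.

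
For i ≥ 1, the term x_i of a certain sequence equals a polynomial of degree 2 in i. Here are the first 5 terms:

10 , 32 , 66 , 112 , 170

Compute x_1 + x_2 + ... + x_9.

1st diffs: 22, 34, 46, 58.
2nd diffs: 12, 12, 12 (constant).
Newton forward-difference form: x_i = 10 + 22·C(i-1,1) + 12·C(i-1,2).
Continuing: 240, 322, 416, 522.
Summing i = 1..9 (9 terms) gives 1890.

1890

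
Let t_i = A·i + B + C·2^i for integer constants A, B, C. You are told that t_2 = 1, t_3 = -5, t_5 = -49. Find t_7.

-237

At i = 2, 3, 5: 2A + B + 4C = 1; 3A + B + 8C = -5; 5A + B + 32C = -49.
Subtracting the first from the second: A + 4C = -6.
Subtracting the second from the third: 2A + 24C = -44.
Solving: C = -2, A = 2, then B = 5.
Therefore t_7 = 14 + 5 + (-2)·128 = -237.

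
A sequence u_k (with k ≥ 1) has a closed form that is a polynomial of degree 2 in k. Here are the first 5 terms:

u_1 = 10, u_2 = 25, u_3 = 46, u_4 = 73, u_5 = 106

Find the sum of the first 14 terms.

1st diffs: 15, 21, 27, 33.
2nd diffs: 6, 6, 6 (constant).
So u_k = 3k^2 + 6k + 1.
Continuing: …, 145, 190, 241, 298, …, u_{14} = 673.
Summing k = 1..14 (14 terms) gives 3689.

3689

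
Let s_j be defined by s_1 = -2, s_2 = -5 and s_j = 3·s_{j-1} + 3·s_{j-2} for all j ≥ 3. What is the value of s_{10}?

-232470

Step forward from the initial values:
s_3 = -21, s_4 = -78, s_5 = -297, s_6 = -1125, s_7 = -4266, s_8 = -16173, s_9 = -61317, s_{10} = -232470.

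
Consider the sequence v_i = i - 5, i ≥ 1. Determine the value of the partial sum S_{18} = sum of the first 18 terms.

Over i = 1..18: Σi = 171.
Total = (1)·171 + (-5)·18 = 81.

81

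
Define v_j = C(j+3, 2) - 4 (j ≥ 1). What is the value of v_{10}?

74

C(13, 2) = 78, so v_{10} = 74.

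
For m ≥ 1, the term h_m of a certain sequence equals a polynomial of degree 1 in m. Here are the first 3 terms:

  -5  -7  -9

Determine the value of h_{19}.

-41

1st diffs: -2, -2 (constant).
So h_m = -2m - 3.
Evaluating at m = 19 gives h_{19} = -41.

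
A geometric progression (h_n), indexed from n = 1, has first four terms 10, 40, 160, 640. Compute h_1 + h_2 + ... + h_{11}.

Common ratio r = 4.
h_n = 10·4^(n-1).
S = 10·(4^11 - 1)/(4 - 1) = 10·(4194304 - 1)/(3) = 13981010.

13981010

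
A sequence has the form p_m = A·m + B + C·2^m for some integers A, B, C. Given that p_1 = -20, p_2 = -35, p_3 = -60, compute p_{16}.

Write the equations: A + B + 2C = -20; 2A + B + 4C = -35; 3A + B + 8C = -60.
Subtracting the first from the second: A + 2C = -15.
Subtracting the second from the third: A + 4C = -25.
Solving: C = -5, A = -5, then B = -5.
Therefore p_{16} = -80 + (-5) + (-5)·65536 = -327765.

-327765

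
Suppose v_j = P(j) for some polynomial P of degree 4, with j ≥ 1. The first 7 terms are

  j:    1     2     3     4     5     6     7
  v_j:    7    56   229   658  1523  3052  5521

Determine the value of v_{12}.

44986

1st diffs: 49, 173, 429, 865, 1529, 2469.
2nd diffs: 124, 256, 436, 664, 940.
3rd diffs: 132, 180, 228, 276.
4th diffs: 48, 48, 48 (constant).
Newton forward-difference form: v_j = 7 + 49·C(j-1,1) + 124·C(j-1,2) + 132·C(j-1,3) + 48·C(j-1,4).
At j = 12: j-1 = 11, so v_{12} = 7 + 539 + 6820 + 21780 + 15840 = 44986.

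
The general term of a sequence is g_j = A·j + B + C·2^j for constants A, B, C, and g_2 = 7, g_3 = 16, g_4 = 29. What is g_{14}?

16447

Write the equations: 2A + B + 4C = 7; 3A + B + 8C = 16; 4A + B + 16C = 29.
Subtracting the first from the second: A + 4C = 9.
Subtracting the second from the third: A + 8C = 13.
Solving: C = 1, A = 5, then B = -7.
So g_j = 5·j + (-7) + 1·2^j; at j=14 this is 16447.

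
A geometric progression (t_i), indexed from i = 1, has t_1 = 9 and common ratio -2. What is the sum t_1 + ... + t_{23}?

t_i = 9·(-2)^(i-1).
S = 9·((-2)^23 - 1)/(-2 - 1) = 9·(-8388608 - 1)/(-3) = 25165827.

25165827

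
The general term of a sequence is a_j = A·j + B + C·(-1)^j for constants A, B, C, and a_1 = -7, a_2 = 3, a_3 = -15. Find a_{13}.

-55

Write the equations: A + B - C = -7; 2A + B + C = 3; 3A + B - C = -15.
Subtracting the first from the second: A + 2C = 10.
Subtracting the second from the third: A - 2C = -18.
Solving: C = 7, A = -4, then B = 4.
Therefore a_{13} = -52 + 4 + 7·(-1) = -55.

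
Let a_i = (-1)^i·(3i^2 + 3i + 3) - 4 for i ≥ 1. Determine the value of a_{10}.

(-1)^10 = 1; 3i^2 + 3i + 3 at i=10 is 333; so a_{10} = 329.

329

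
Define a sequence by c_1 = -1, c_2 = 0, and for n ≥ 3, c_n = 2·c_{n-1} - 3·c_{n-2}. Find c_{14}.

c_3 = 3;  c_4 = 6;  c_5 = 3;  …;  c_{11} = 219;  c_{12} = -66;  c_{13} = -789;  c_{14} = -1380.

-1380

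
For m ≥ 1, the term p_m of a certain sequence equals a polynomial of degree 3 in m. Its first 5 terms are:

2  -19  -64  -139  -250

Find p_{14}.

1st diffs: -21, -45, -75, -111.
2nd diffs: -24, -30, -36.
3rd diffs: -6, -6 (constant).
Newton forward-difference form: p_m = 2 + (-21)·C(m-1,1) + (-24)·C(m-1,2) + (-6)·C(m-1,3).
At m = 14: m-1 = 13, so p_{14} = 2 - 273 - 1872 - 1716 = -3859.

-3859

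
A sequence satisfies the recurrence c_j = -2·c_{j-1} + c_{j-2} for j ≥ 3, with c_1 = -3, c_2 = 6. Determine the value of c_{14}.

242346

Applying the relation repeatedly:
c_3 = -15;  c_4 = 36;  c_5 = -87;  …;  c_{11} = -17223;  c_{12} = 41580;  c_{13} = -100383;  c_{14} = 242346.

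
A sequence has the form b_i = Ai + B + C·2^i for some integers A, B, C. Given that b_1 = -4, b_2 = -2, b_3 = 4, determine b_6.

110

The three given values yield: A + B + 2C = -4; 2A + B + 4C = -2; 3A + B + 8C = 4.
Subtracting the first from the second: A + 2C = 2.
Subtracting the second from the third: A + 4C = 6.
Solving: C = 2, A = -2, then B = -6.
So b_i = -2·i + (-6) + 2·2^i; at i=6 this is 110.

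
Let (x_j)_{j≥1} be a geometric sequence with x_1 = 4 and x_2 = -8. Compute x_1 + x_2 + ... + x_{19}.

699052

Common ratio r = -2.
x_j = 4·(-2)^(j-1).
S = 4·((-2)^19 - 1)/(-2 - 1) = 4·(-524288 - 1)/(-3) = 699052.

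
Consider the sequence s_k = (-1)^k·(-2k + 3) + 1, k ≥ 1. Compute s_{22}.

(-1)^22 = 1; -2k + 3 at k=22 is -41; so s_{22} = -40.

-40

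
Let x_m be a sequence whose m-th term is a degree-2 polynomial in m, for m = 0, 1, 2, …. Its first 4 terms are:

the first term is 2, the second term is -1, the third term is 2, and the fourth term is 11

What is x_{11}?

299

1st diffs: -3, 3, 9.
2nd diffs: 6, 6 (constant).
Newton forward-difference form: x_m = 2 + (-3)·C(m,1) + 6·C(m,2).
At m = 11: m = 11, so x_{11} = 2 - 33 + 330 = 299.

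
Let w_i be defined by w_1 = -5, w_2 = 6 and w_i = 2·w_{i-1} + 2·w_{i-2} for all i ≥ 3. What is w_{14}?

Applying the relation repeatedly:
w_3 = 2, w_4 = 16, w_5 = 36, …, w_{11} = 15648, w_{12} = 42752, w_{13} = 116800, w_{14} = 319104.

319104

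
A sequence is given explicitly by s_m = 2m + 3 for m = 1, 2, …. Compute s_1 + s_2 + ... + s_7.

Over m = 1..7: Σm = 28.
Total = (2)·28 + (3)·7 = 77.

77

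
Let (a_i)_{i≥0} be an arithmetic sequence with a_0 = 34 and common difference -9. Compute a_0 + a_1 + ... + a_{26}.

a_i = 34 + (i - 0)·(-9).
a_{26} = -200; S = 27·(34 + (-200))/2 = -2241.

-2241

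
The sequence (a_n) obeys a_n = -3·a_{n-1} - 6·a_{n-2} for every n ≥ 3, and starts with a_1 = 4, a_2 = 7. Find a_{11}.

-45441

Compute successive terms:
a_3 = -45;  a_4 = 93;  a_5 = -9;  a_6 = -531;  a_7 = 1647;  a_8 = -1755;  a_9 = -4617;  a_{10} = 24381;  a_{11} = -45441.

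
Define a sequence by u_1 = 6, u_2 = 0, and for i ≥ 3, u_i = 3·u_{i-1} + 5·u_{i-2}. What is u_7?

Compute successive terms:
u_3 = 30  u_4 = 90  u_5 = 420  u_6 = 1710  u_7 = 7230.

7230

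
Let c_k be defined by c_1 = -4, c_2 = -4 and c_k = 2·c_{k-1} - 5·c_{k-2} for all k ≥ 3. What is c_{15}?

Applying the relation repeatedly:
c_3 = 12; c_4 = 44; c_5 = 28; …; c_{12} = -25876; c_{13} = -47012; c_{14} = 35356; c_{15} = 305772.

305772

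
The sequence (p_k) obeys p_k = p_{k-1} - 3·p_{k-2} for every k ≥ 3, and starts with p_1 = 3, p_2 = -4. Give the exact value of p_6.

41

Compute successive terms:
p_3 = -13;  p_4 = -1;  p_5 = 38;  p_6 = 41.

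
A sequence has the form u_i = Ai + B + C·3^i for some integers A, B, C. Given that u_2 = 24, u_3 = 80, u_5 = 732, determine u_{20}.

At i = 2, 3, 5: 2A + B + 9C = 24; 3A + B + 27C = 80; 5A + B + 243C = 732.
Subtracting the first from the second: A + 18C = 56.
Subtracting the second from the third: 2A + 216C = 652.
Solving: C = 3, A = 2, then B = -7.
Hence u_{20} = 2·20 + (-7) + 3·3486784401 = 10460353236.

10460353236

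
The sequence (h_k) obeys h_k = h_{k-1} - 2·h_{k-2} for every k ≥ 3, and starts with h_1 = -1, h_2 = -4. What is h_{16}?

174

Applying the relation repeatedly:
h_3 = -2;  h_4 = 6;  h_5 = 10;  …;  h_{13} = -134;  h_{14} = 94;  h_{15} = 362;  h_{16} = 174.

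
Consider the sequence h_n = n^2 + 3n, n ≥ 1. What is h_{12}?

180

h_{12} = 1·12^2 + 3·12 = 180.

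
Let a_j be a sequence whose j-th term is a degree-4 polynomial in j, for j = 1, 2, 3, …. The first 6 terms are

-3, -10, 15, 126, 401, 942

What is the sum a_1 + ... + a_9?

12237

1st diffs: -7, 25, 111, 275, 541.
2nd diffs: 32, 86, 164, 266.
3rd diffs: 54, 78, 102.
4th diffs: 24, 24 (constant).
So a_j = j^4 - j^3 - 3j^2 - 6j + 6.
Continuing: 1875, 3350, 5541.
Summing j = 1..9 (9 terms) gives 12237.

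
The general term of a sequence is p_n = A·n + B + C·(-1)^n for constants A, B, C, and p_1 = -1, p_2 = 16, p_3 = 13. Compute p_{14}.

100

At n = 1, 2, 3: A + B - C = -1; 2A + B + C = 16; 3A + B - C = 13.
Subtracting the first from the second: A + 2C = 17.
Subtracting the second from the third: A - 2C = -3.
Solving: C = 5, A = 7, then B = -3.
Hence p_{14} = 7·14 + (-3) + 5·1 = 100.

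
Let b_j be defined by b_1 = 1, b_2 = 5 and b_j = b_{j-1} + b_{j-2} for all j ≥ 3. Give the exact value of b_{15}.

Applying the relation repeatedly:
b_3 = 6, b_4 = 11, b_5 = 17, …, b_{12} = 500, b_{13} = 809, b_{14} = 1309, b_{15} = 2118.

2118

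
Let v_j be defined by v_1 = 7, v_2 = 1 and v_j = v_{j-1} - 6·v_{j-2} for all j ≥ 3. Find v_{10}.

22273

Iterate the recurrence:
v_3 = -41  v_4 = -47  v_5 = 199  v_6 = 481  v_7 = -713  v_8 = -3599  v_9 = 679  v_{10} = 22273.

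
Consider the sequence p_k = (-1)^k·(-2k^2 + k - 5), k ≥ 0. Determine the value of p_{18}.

(-1)^18 = 1; -2k^2 + k - 5 at k=18 is -635; so p_{18} = -635.

-635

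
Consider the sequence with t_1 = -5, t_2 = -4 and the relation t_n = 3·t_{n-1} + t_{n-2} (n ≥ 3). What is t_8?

-6556

Iterate the recurrence:
t_3 = -17, t_4 = -55, t_5 = -182, t_6 = -601, t_7 = -1985, t_8 = -6556.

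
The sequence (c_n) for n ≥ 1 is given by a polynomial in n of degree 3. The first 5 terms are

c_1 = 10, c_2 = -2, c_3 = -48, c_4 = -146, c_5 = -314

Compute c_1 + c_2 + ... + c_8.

-3420

1st diffs: -12, -46, -98, -168.
2nd diffs: -34, -52, -70.
3rd diffs: -18, -18 (constant).
So c_n = -3n^3 + n^2 + 6n + 6.
Continuing: -570, -932, -1418.
Summing n = 1..8 (8 terms) gives -3420.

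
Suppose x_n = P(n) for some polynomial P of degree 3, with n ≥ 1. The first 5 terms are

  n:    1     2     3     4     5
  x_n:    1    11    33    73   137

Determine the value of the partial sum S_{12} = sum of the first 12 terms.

6282

1st diffs: 10, 22, 40, 64.
2nd diffs: 12, 18, 24.
3rd diffs: 6, 6 (constant).
Newton forward-difference form: x_n = 1 + 10·C(n-1,1) + 12·C(n-1,2) + 6·C(n-1,3).
Continuing: …, 231, 361, 533, 753, …, x_{12} = 1761.
Summing n = 1..12 (12 terms) gives 6282.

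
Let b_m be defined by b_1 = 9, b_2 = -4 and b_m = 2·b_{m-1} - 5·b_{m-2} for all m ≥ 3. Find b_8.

Applying the relation repeatedly:
b_3 = -53  b_4 = -86  b_5 = 93  b_6 = 616  b_7 = 767  b_8 = -1546.

-1546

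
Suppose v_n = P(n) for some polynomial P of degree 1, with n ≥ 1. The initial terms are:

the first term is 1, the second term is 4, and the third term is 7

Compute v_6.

1st diffs: 3, 3 (constant).
So v_n = 3n - 2.
Evaluating at n = 6 gives v_6 = 16.

16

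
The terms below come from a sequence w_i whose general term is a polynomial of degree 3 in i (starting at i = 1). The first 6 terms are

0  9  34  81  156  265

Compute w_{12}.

1969

1st diffs: 9, 25, 47, 75, 109.
2nd diffs: 16, 22, 28, 34.
3rd diffs: 6, 6, 6 (constant).
Newton forward-difference form: w_i = 9·C(i-1,1) + 16·C(i-1,2) + 6·C(i-1,3).
At i = 12: i-1 = 11, so w_{12} = 99 + 880 + 990 = 1969.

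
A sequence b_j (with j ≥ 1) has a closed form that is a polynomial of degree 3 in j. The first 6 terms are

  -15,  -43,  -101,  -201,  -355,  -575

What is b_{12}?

-3953

1st diffs: -28, -58, -100, -154, -220.
2nd diffs: -30, -42, -54, -66.
3rd diffs: -12, -12, -12 (constant).
Newton forward-difference form: b_j = -15 + (-28)·C(j-1,1) + (-30)·C(j-1,2) + (-12)·C(j-1,3).
At j = 12: j-1 = 11, so b_{12} = -15 - 308 - 1650 - 1980 = -3953.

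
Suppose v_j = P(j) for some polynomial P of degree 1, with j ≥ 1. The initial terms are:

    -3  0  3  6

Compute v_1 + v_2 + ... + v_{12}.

1st diffs: 3, 3, 3 (constant).
So v_j = 3j - 6.
Continuing: …, 9, 12, 15, 18, …, v_{12} = 30.
Summing j = 1..12 (12 terms) gives 162.

162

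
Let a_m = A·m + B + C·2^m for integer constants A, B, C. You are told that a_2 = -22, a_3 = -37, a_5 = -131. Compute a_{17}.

The three given values yield: 2A + B + 4C = -22; 3A + B + 8C = -37; 5A + B + 32C = -131.
Subtracting the first from the second: A + 4C = -15.
Subtracting the second from the third: 2A + 24C = -94.
Solving: C = -4, A = 1, then B = -8.
Therefore a_{17} = 17 + (-8) + (-4)·131072 = -524279.

-524279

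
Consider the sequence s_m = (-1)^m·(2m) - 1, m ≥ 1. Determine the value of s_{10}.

19

(-1)^10 = 1; 2m at m=10 is 20; so s_{10} = 19.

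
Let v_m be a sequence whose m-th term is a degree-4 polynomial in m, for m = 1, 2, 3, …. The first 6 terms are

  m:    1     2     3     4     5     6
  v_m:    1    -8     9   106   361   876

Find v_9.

5361

1st diffs: -9, 17, 97, 255, 515.
2nd diffs: 26, 80, 158, 260.
3rd diffs: 54, 78, 102.
4th diffs: 24, 24 (constant).
Newton forward-difference form: v_m = 1 + (-9)·C(m-1,1) + 26·C(m-1,2) + 54·C(m-1,3) + 24·C(m-1,4).
At m = 9: m-1 = 8, so v_9 = 1 - 72 + 728 + 3024 + 1680 = 5361.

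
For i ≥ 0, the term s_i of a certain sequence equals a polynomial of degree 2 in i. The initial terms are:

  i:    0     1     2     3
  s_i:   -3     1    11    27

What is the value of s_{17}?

1st diffs: 4, 10, 16.
2nd diffs: 6, 6 (constant).
Newton forward-difference form: s_i = -3 + 4·C(i,1) + 6·C(i,2).
At i = 17: i = 17, so s_{17} = -3 + 68 + 816 = 881.

881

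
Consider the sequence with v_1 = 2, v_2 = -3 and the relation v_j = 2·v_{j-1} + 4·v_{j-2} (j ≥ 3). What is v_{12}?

-48128

Applying the relation repeatedly:
v_3 = 2; v_4 = -8; v_5 = -8; v_6 = -48; v_7 = -128; v_8 = -448; v_9 = -1408; v_{10} = -4608; v_{11} = -14848; v_{12} = -48128.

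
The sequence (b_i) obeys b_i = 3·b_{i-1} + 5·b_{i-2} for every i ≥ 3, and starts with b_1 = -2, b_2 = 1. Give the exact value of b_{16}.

-559147696

Step forward from the initial values:
b_3 = -7, b_4 = -16, b_5 = -83, …, b_{13} = -7587218, b_{14} = -31809959, b_{15} = -133365967, b_{16} = -559147696.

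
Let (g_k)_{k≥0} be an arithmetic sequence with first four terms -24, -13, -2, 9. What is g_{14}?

Common difference d = 11.
g_k = -24 + (k - 0)·11.
g_{14} = -24 + 14·11 = 130.

130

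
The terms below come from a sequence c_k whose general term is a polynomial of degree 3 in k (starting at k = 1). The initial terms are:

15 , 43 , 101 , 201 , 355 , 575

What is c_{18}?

1st diffs: 28, 58, 100, 154, 220.
2nd diffs: 30, 42, 54, 66.
3rd diffs: 12, 12, 12 (constant).
So c_k = 2k^3 + 3k^2 + 5k + 5.
Evaluating at k = 18 gives c_{18} = 12731.

12731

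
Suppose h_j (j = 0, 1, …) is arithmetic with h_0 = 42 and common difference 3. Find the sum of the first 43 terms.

4515

h_j = 42 + (j - 0)·3.
h_{42} = 168; S = 43·(42 + 168)/2 = 4515.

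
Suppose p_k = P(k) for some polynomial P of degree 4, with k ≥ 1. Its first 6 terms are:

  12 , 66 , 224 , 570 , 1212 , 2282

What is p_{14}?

50010

1st diffs: 54, 158, 346, 642, 1070.
2nd diffs: 104, 188, 296, 428.
3rd diffs: 84, 108, 132.
4th diffs: 24, 24 (constant).
So p_k = k^4 + 4k^3 + 3k^2 + 2k + 2.
Evaluating at k = 14 gives p_{14} = 50010.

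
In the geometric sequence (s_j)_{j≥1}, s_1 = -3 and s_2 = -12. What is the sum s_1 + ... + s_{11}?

-4194303

Common ratio r = 4.
s_j = (-3)·4^(j-1).
S = (-3)·(4^11 - 1)/(4 - 1) = (-3)·(4194304 - 1)/(3) = -4194303.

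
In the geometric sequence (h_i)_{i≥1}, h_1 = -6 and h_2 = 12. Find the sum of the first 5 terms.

-66

Common ratio r = -2.
h_i = (-6)·(-2)^(i-1).
S = (-6)·((-2)^5 - 1)/(-2 - 1) = (-6)·(-32 - 1)/(-3) = -66.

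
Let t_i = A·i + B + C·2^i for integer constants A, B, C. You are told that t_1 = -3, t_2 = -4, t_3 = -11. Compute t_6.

Plug in i = 1, 2, 3: A + B + 2C = -3; 2A + B + 4C = -4; 3A + B + 8C = -11.
Subtracting the first from the second: A + 2C = -1.
Subtracting the second from the third: A + 4C = -7.
Solving: C = -3, A = 5, then B = -2.
So t_i = 5·i + (-2) + (-3)·2^i; at i=6 this is -164.

-164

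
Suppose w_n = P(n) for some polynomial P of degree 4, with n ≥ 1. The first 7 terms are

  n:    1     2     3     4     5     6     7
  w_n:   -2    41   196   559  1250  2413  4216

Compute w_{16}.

88843

1st diffs: 43, 155, 363, 691, 1163, 1803.
2nd diffs: 112, 208, 328, 472, 640.
3rd diffs: 96, 120, 144, 168.
4th diffs: 24, 24, 24 (constant).
So w_n = n^4 + 6n^3 - 5n^2 + n - 5.
Evaluating at n = 16 gives w_{16} = 88843.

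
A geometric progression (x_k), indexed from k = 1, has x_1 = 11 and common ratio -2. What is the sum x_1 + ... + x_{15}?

x_k = 11·(-2)^(k-1).
S = 11·((-2)^15 - 1)/(-2 - 1) = 11·(-32768 - 1)/(-3) = 120153.

120153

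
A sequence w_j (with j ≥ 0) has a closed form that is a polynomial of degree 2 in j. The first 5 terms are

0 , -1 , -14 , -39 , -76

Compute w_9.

-441

1st diffs: -1, -13, -25, -37.
2nd diffs: -12, -12, -12 (constant).
Newton forward-difference form: w_j = (-1)·C(j,1) + (-12)·C(j,2).
At j = 9: j = 9, so w_9 = -9 - 432 = -441.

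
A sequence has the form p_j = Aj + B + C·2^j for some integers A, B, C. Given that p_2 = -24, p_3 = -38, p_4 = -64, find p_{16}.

Plug in j = 2, 3, 4: 2A + B + 4C = -24; 3A + B + 8C = -38; 4A + B + 16C = -64.
Subtracting the first from the second: A + 4C = -14.
Subtracting the second from the third: A + 8C = -26.
Solving: C = -3, A = -2, then B = -8.
Therefore p_{16} = -32 + (-8) + (-3)·65536 = -196648.

-196648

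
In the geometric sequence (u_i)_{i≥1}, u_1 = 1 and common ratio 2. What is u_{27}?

u_i = 1·2^(i-1).
u_{27} = 1·2^26 = 67108864.

67108864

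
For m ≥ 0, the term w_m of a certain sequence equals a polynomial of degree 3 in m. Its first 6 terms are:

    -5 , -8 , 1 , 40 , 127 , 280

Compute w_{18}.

16465

1st diffs: -3, 9, 39, 87, 153.
2nd diffs: 12, 30, 48, 66.
3rd diffs: 18, 18, 18 (constant).
So w_m = 3m^3 - 3m^2 - 3m - 5.
Evaluating at m = 18 gives w_{18} = 16465.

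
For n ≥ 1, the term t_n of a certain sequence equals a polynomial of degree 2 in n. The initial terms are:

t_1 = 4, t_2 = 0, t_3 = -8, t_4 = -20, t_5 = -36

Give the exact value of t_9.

-140

1st diffs: -4, -8, -12, -16.
2nd diffs: -4, -4, -4 (constant).
Newton forward-difference form: t_n = 4 + (-4)·C(n-1,1) + (-4)·C(n-1,2).
At n = 9: n-1 = 8, so t_9 = 4 - 32 - 112 = -140.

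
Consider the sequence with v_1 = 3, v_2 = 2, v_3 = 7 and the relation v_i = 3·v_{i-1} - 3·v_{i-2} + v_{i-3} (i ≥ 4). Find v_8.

122

Applying the relation repeatedly:
v_4 = 18, v_5 = 35, v_6 = 58, v_7 = 87, v_8 = 122.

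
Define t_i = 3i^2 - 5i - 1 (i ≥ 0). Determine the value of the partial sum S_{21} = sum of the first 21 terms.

7539

Over i = 0..20: Σi = 210, Σi² = 2870.
Total = (3)·2870 + (-5)·210 + (-1)·21 = 7539.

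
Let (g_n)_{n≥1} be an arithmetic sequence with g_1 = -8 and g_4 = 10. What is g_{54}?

310

Common difference d = (10 - (-8)) / (4 - 1) = 6.
g_n = -8 + (n - 1)·6.
g_{54} = -8 + 53·6 = 310.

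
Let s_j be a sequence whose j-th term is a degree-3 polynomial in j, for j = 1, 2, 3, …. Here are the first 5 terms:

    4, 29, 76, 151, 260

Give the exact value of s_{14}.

3761

1st diffs: 25, 47, 75, 109.
2nd diffs: 22, 28, 34.
3rd diffs: 6, 6 (constant).
Newton forward-difference form: s_j = 4 + 25·C(j-1,1) + 22·C(j-1,2) + 6·C(j-1,3).
At j = 14: j-1 = 13, so s_{14} = 4 + 325 + 1716 + 1716 = 3761.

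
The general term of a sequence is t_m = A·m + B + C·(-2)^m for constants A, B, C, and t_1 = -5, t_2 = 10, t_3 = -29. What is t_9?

-1559

Write the equations: A + B - 2C = -5; 2A + B + 4C = 10; 3A + B - 8C = -29.
Subtracting the first from the second: A + 6C = 15.
Subtracting the second from the third: A - 12C = -39.
Solving: C = 3, A = -3, then B = 4.
Hence t_9 = -3·9 + 4 + 3·(-512) = -1559.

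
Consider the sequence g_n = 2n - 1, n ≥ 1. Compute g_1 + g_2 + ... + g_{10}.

Over n = 1..10: Σn = 55.
Total = (2)·55 + (-1)·10 = 100.

100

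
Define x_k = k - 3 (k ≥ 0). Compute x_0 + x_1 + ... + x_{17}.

Over k = 0..17: Σk = 153.
Total = (1)·153 + (-3)·18 = 99.

99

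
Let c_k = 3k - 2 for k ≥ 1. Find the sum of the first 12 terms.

210

Over k = 1..12: Σk = 78.
Total = (3)·78 + (-2)·12 = 210.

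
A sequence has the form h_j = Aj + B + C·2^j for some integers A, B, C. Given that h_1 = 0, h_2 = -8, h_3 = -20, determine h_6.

-144

Write the equations: A + B + 2C = 0; 2A + B + 4C = -8; 3A + B + 8C = -20.
Subtracting the first from the second: A + 2C = -8.
Subtracting the second from the third: A + 4C = -12.
Solving: C = -2, A = -4, then B = 8.
Therefore h_6 = -24 + 8 + (-2)·64 = -144.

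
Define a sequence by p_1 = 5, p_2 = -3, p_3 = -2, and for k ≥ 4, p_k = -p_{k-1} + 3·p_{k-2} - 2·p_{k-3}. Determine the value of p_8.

-375

Step forward from the initial values:
p_4 = -17  p_5 = 17  p_6 = -64  p_7 = 149  p_8 = -375.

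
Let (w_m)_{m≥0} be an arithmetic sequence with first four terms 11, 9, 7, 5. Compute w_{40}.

-69

Common difference d = -2.
w_m = 11 + (m - 0)·(-2).
w_{40} = 11 + 40·(-2) = -69.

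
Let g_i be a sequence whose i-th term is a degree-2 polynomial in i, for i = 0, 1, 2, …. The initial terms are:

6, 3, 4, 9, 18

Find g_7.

1st diffs: -3, 1, 5, 9.
2nd diffs: 4, 4, 4 (constant).
Newton forward-difference form: g_i = 6 + (-3)·C(i,1) + 4·C(i,2).
At i = 7: i = 7, so g_7 = 6 - 21 + 84 = 69.

69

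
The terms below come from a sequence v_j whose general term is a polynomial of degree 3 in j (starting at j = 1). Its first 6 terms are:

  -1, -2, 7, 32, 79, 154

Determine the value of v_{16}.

3764

1st diffs: -1, 9, 25, 47, 75.
2nd diffs: 10, 16, 22, 28.
3rd diffs: 6, 6, 6 (constant).
Newton forward-difference form: v_j = -1 + (-1)·C(j-1,1) + 10·C(j-1,2) + 6·C(j-1,3).
At j = 16: j-1 = 15, so v_{16} = -1 - 15 + 1050 + 2730 = 3764.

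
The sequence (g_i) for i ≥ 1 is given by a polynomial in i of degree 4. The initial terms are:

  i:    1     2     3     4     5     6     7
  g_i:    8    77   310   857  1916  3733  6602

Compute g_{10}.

25181

1st diffs: 69, 233, 547, 1059, 1817, 2869.
2nd diffs: 164, 314, 512, 758, 1052.
3rd diffs: 150, 198, 246, 294.
4th diffs: 48, 48, 48 (constant).
Newton forward-difference form: g_i = 8 + 69·C(i-1,1) + 164·C(i-1,2) + 150·C(i-1,3) + 48·C(i-1,4).
At i = 10: i-1 = 9, so g_{10} = 8 + 621 + 5904 + 12600 + 6048 = 25181.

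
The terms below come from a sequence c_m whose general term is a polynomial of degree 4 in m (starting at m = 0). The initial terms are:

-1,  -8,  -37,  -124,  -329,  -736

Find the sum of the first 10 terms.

-16573

1st diffs: -7, -29, -87, -205, -407.
2nd diffs: -22, -58, -118, -202.
3rd diffs: -36, -60, -84.
4th diffs: -24, -24 (constant).
Newton forward-difference form: c_m = -1 + (-7)·C(m,1) + (-22)·C(m,2) + (-36)·C(m,3) + (-24)·C(m,4).
Continuing: -1453, -2612, -4369, -6904.
Summing m = 0..9 (10 terms) gives -16573.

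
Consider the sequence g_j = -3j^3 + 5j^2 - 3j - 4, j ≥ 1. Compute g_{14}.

g_{14} = -3·14^3 + 5·14^2 - 3·14 - 4 = -7298.

-7298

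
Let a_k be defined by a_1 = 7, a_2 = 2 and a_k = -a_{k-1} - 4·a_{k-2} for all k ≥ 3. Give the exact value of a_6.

Iterate the recurrence:
a_3 = -30; a_4 = 22; a_5 = 98; a_6 = -186.

-186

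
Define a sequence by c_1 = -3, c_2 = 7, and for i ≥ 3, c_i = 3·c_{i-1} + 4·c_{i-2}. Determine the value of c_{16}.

858993463

Iterate the recurrence:
c_3 = 9  c_4 = 55  c_5 = 201  …  c_{13} = 13421769  c_{14} = 53687095  c_{15} = 214748361  c_{16} = 858993463.
(Characteristic roots are 4 and -1.)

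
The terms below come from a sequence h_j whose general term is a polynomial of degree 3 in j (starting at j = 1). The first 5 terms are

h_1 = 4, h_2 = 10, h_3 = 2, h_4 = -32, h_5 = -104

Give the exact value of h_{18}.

1st diffs: 6, -8, -34, -72.
2nd diffs: -14, -26, -38.
3rd diffs: -12, -12 (constant).
So h_j = -2j^3 + 5j^2 + 5j - 4.
Evaluating at j = 18 gives h_{18} = -9958.

-9958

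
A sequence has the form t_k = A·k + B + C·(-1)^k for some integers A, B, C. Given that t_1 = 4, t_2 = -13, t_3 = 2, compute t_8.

-19

At k = 1, 2, 3: A + B - C = 4; 2A + B + C = -13; 3A + B - C = 2.
Subtracting the first from the second: A + 2C = -17.
Subtracting the second from the third: A - 2C = 15.
Solving: C = -8, A = -1, then B = -3.
Hence t_8 = -1·8 + (-3) + (-8)·1 = -19.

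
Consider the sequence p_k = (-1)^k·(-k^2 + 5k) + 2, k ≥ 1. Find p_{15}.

152

(-1)^15 = -1; -k^2 + 5k at k=15 is -150; so p_{15} = 152.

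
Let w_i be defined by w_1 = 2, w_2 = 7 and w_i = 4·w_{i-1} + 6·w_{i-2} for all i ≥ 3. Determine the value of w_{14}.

Step forward from the initial values:
w_3 = 40; w_4 = 202; w_5 = 1048; …; w_{11} = 19815808; w_{12} = 102294688; w_{13} = 528073600; w_{14} = 2726062528.

2726062528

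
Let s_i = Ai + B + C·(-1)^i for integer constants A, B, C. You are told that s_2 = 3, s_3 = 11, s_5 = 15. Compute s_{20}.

39

Write the equations: 2A + B + C = 3; 3A + B - C = 11; 5A + B - C = 15.
Subtracting the first from the second: A - 2C = 8.
Subtracting the second from the third: 2A = 4.
Solving: C = -3, A = 2, then B = 2.
Therefore s_{20} = 40 + 2 + (-3)·1 = 39.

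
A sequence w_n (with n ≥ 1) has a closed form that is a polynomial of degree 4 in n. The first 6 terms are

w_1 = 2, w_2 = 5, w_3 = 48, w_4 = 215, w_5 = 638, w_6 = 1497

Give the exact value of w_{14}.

1st diffs: 3, 43, 167, 423, 859.
2nd diffs: 40, 124, 256, 436.
3rd diffs: 84, 132, 180.
4th diffs: 48, 48 (constant).
Newton forward-difference form: w_n = 2 + 3·C(n-1,1) + 40·C(n-1,2) + 84·C(n-1,3) + 48·C(n-1,4).
At n = 14: n-1 = 13, so w_{14} = 2 + 39 + 3120 + 24024 + 34320 = 61505.

61505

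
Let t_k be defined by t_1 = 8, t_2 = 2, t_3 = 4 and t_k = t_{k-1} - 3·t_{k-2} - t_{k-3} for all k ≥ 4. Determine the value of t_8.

102

Step forward from the initial values:
t_4 = -10; t_5 = -24; t_6 = 2; t_7 = 84; t_8 = 102.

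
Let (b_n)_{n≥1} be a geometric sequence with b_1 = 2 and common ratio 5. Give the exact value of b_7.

31250

b_n = 2·5^(n-1).
b_7 = 2·5^6 = 31250.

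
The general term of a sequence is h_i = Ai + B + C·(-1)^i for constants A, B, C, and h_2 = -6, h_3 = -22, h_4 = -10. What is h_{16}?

-34

Write the equations: 2A + B + C = -6; 3A + B - C = -22; 4A + B + C = -10.
Subtracting the first from the second: A - 2C = -16.
Subtracting the second from the third: A + 2C = 12.
Solving: C = 7, A = -2, then B = -9.
Hence h_{16} = -2·16 + (-9) + 7·1 = -34.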